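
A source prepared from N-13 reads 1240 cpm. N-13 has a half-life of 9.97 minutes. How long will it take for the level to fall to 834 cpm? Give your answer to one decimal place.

5.7 minutes

Fraction remaining = 834/1240 ≈ 0.67258.
n = log₂(1240/834) = ln(1.4868)/ln 2 ≈ 0.57222 half-lives.
t = n × t½ = 0.57222 × 9.97 ≈ 5.705 minutes.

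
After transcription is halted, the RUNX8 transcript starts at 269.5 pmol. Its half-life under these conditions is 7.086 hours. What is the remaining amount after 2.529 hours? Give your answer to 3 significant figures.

210 pmol

Number of half-lives: n = 2.529/7.086 ≈ 0.3569.
Remaining = 269.5 × (1/2)^0.3569 = 269.5 × 0.78084 ≈ 210.44 pmol.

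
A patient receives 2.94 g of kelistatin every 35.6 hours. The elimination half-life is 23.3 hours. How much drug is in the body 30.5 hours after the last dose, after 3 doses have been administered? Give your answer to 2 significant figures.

The 3 doses were given 101.7, 66.1, 30.5 hours ago.
Total = 2.94·(1/2)^(101.7/23.3) + 2.94·(1/2)^(66.1/23.3) + 2.94·(1/2)^(30.5/23.3)
      = 0.1427 + 0.41148 + 1.1866 ≈ 1.7408 g.

1.7 g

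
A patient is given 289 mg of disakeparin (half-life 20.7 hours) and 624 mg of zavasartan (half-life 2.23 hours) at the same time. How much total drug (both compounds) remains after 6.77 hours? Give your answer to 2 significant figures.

310 mg

disakeparin: 289 × (1/2)^(6.77/20.7) = 289 × (1/2)^0.32705 ≈ 230.38 mg.
zavasartan: 624 × (1/2)^(6.77/2.23) = 624 × (1/2)^3.0359 ≈ 76.084 mg.
Total = 230.38 + 76.084 ≈ 306.46 mg.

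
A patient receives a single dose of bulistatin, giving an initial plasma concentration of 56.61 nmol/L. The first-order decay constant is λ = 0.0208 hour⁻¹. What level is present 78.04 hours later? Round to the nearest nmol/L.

11 nmol/L

t½ = ln 2 / λ = 0.69315 / 0.0208 ≈ 33.324 hours.
Number of half-lives: n = 78.04/33.324 ≈ 2.3418.
Remaining = 56.61 × (1/2)^2.3418 = 56.61 × 0.19726 ≈ 11.167 nmol/L.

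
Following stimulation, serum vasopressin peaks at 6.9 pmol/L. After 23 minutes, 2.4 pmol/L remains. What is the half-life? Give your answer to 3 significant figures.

15.1 minutes

A/A₀ = 2.4/6.9 ≈ 0.34783.
n = log₂(2.875) ≈ 1.5236 half-lives elapsed in 23 minutes.
t½ = 23/1.5236 ≈ 15.096 minutes.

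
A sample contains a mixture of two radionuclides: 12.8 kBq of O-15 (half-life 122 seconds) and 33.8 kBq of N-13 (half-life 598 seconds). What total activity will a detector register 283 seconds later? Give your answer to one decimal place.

26.9 kBq

O-15: 12.8 × (1/2)^(283/122) = 12.8 × (1/2)^2.3197 ≈ 2.564 kBq.
N-13: 33.8 × (1/2)^(283/598) = 33.8 × (1/2)^0.47324 ≈ 24.348 kBq.
Total = 2.564 + 24.348 ≈ 26.912 kBq.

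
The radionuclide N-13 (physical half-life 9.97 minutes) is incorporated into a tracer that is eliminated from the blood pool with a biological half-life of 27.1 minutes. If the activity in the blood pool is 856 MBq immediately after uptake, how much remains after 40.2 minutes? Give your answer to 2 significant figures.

19 MBq

1/t_eff = 1/t_phys + 1/t_biol = 1/9.97 + 1/27.1 = 0.1372 per minute.
t_eff = 9.97 × 27.1 / (9.97 + 27.1) ≈ 7.2886 minutes.
Remaining = 856 × (1/2)^(40.2/7.2886) = 856 × (1/2)^5.5155 ≈ 18.713 MBq.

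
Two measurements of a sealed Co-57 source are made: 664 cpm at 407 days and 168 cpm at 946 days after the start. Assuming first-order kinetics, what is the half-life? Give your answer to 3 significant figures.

272 days

Over Δt = 946 − 407 = 539 days, the level fell by a factor of 664/168 ≈ 3.9524.
n = log₂(3.9524) ≈ 1.9827 half-lives, so t½ = 539/1.9827 ≈ 271.85 days.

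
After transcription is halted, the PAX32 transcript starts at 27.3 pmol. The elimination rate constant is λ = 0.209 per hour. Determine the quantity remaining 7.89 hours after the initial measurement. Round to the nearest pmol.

5 pmol

t½ = ln 2 / λ = 0.69315 / 0.209 ≈ 3.3165 hours.
Number of half-lives: n = 7.89/3.3165 ≈ 2.379.
Remaining = 27.3 × (1/2)^2.379 = 27.3 × 0.19224 ≈ 5.2482 pmol.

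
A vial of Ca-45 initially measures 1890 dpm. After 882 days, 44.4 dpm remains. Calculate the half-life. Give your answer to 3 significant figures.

163 days

A/A₀ = 44.4/1890 ≈ 0.023492.
n = log₂(42.568) ≈ 5.4117 half-lives elapsed in 882 days.
t½ = 882/5.4117 ≈ 162.98 days.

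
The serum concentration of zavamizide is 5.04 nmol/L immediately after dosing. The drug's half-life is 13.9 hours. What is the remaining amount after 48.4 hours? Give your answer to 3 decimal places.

Number of half-lives: n = 48.4/13.9 ≈ 3.482.
Remaining = 5.04 × (1/2)^3.482 = 5.04 × 0.089497 ≈ 0.45107 nmol/L.

0.451 nmol/L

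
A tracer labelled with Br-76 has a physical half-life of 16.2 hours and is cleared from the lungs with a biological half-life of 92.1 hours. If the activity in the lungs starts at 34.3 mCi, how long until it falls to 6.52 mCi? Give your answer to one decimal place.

1/t_eff = 1/t_phys + 1/t_biol = 1/16.2 + 1/92.1 = 0.072586 per hour.
t_eff = 16.2 × 92.1 / (16.2 + 92.1) ≈ 13.777 hours.
n = log₂(34.3/6.52) ≈ 2.3953; t = 2.3953 × 13.777 ≈ 32.999 hours.

33.0 hours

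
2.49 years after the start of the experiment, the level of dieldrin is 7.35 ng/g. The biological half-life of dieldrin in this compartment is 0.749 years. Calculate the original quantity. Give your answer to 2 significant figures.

74 ng/g

Number of half-lives elapsed: n = 2.49/0.749 ≈ 3.3244.
A₀ = A × 2^n = 7.35 × 2^3.3244 = 7.35 × 10.017 ≈ 73.628 ng/g.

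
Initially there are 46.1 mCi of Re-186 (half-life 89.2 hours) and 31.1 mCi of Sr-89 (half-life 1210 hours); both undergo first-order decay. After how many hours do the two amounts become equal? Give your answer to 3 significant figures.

Set 46.1·(1/2)^(t/89.2) = 31.1·(1/2)^(t/1210).
Taking log₂: log₂(46.1/31.1) = t·(1/89.2 − 1/1210).
log₂(1.4823) = 0.56785; 1/89.2 − 1/1210 = 0.010384.
t = 0.56785 / 0.010384 ≈ 54.684 hours.

54.7 hours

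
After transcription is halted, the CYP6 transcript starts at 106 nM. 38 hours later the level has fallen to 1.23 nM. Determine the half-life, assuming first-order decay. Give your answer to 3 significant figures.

A/A₀ = 1.23/106 ≈ 0.011604.
n = log₂(86.179) ≈ 6.4293 half-lives elapsed in 38 hours.
t½ = 38/6.4293 ≈ 5.9105 hours.

5.91 hours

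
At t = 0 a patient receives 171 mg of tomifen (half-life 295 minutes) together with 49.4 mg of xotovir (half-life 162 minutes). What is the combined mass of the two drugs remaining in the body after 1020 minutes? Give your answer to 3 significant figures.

16.2 mg

tomifen: 171 × (1/2)^(1020/295) = 171 × (1/2)^3.4576 ≈ 15.565 mg.
xotovir: 49.4 × (1/2)^(1020/162) = 49.4 × (1/2)^6.2963 ≈ 0.62857 mg.
Total = 15.565 + 0.62857 ≈ 16.193 mg.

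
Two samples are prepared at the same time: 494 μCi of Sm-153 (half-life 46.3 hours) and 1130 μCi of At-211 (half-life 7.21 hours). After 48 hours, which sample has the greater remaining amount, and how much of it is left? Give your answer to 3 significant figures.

Sm-153, 241 μCi

Sm-153: 494 × (1/2)^1.0367 ≈ 240.79 μCi.
At-211: 1130 × (1/2)^6.6574 ≈ 11.194 μCi.
Sm-153 has more remaining, at ≈ 240.79 μCi.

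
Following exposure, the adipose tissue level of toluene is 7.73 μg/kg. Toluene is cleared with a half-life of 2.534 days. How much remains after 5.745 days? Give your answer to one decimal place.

1.6 μg/kg

Number of half-lives: n = 5.745/2.534 ≈ 2.2672.
Remaining = 7.73 × (1/2)^2.2672 = 7.73 × 0.20774 ≈ 1.6058 μg/kg.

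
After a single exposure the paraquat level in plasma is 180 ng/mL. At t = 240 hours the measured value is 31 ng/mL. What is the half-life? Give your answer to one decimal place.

94.6 hours

A/A₀ = 31/180 ≈ 0.17222.
n = log₂(5.8065) ≈ 2.5377 half-lives elapsed in 240 hours.
t½ = 240/2.5377 ≈ 94.575 hours.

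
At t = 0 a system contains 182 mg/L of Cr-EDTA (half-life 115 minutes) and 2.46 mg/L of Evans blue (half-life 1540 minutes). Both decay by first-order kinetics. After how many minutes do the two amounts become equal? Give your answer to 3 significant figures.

772 minutes

Set 182·(1/2)^(t/115) = 2.46·(1/2)^(t/1540).
Taking log₂: log₂(182/2.46) = t·(1/115 − 1/1540).
log₂(73.984) = 6.2091; 1/115 − 1/1540 = 0.0080463.
t = 6.2091 / 0.0080463 ≈ 771.68 minutes.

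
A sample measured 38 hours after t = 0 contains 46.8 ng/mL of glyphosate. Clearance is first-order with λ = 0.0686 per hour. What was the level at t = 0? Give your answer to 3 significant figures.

634 ng/mL

t½ = ln 2 / λ = 0.69315 / 0.0686 ≈ 10.104 hours.
Number of half-lives elapsed: n = 38/10.104 ≈ 3.7608.
A₀ = A × 2^n = 46.8 × 2^3.7608 = 46.8 × 13.556 ≈ 634.4 ng/mL.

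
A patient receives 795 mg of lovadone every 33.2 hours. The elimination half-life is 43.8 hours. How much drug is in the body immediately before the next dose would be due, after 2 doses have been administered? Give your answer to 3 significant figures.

The 2 doses were given 66.4, 33.2 hours ago.
Total = 795·(1/2)^(66.4/43.8) + 795·(1/2)^(33.2/43.8)
      = 277.98 + 470.1 ≈ 748.08 mg.

748 mg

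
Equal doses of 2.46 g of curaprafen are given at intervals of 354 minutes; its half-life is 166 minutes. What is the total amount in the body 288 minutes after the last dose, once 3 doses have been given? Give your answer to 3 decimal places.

0.946 g

The 3 doses were given 996, 642, 288 minutes ago.
Total = 2.46·(1/2)^(996/166) + 2.46·(1/2)^(642/166) + 2.46·(1/2)^(288/166)
      = 0.038437 + 0.16854 + 0.73904 ≈ 0.94602 g.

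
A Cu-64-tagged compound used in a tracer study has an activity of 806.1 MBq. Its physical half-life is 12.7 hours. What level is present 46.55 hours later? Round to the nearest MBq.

Number of half-lives: n = 46.55/12.7 ≈ 3.6654.
Remaining = 806.1 × (1/2)^3.6654 = 806.1 × 0.078817 ≈ 63.534 MBq.

64 MBq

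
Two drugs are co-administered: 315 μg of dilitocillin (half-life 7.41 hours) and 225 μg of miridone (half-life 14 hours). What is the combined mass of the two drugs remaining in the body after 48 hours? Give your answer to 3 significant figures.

dilitocillin: 315 × (1/2)^(48/7.41) = 315 × (1/2)^6.4777 ≈ 3.5344 μg.
miridone: 225 × (1/2)^(48/14) = 225 × (1/2)^3.4286 ≈ 20.897 μg.
Total = 3.5344 + 20.897 ≈ 24.431 μg.

24.4 μg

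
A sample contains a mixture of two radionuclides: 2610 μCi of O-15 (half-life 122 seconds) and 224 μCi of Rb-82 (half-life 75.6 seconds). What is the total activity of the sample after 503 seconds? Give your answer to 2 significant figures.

150 μCi

O-15: 2610 × (1/2)^(503/122) = 2610 × (1/2)^4.123 ≈ 149.8 μCi.
Rb-82: 224 × (1/2)^(503/75.6) = 224 × (1/2)^6.6534 ≈ 2.2252 μCi.
Total = 149.8 + 2.2252 ≈ 152.02 μCi.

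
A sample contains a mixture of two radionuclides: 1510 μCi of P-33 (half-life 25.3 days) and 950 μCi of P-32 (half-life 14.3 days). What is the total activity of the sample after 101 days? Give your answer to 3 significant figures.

P-33: 1510 × (1/2)^(101/25.3) = 1510 × (1/2)^3.9921 ≈ 94.894 μCi.
P-32: 950 × (1/2)^(101/14.3) = 950 × (1/2)^7.0629 ≈ 7.1051 μCi.
Total = 94.894 + 7.1051 ≈ 102 μCi.

102 μCi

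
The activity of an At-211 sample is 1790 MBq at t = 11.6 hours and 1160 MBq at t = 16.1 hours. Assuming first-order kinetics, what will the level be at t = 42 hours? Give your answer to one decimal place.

95.5 MBq

Over Δt = 16.1 − 11.6 = 4.5 hours, the level fell by a factor of 1790/1160 ≈ 1.5431.
n = log₂(1.5431) ≈ 0.62583 half-lives, so t½ = 4.5/0.62583 ≈ 7.1904 hours.
From t = 16.1 to t = 42: 1160 × (1/2)^((42−16.1)/7.1904) ≈ 95.53 MBq.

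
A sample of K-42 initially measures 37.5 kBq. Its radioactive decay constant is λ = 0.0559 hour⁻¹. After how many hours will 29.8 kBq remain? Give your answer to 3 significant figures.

4.11 hours

t½ = ln 2 / λ = 0.69315 / 0.0559 ≈ 12.4 hours.
Fraction remaining = 29.8/37.5 ≈ 0.79467.
n = log₂(37.5/29.8) = ln(1.2584)/ln 2 ≈ 0.33158 half-lives.
t = n × t½ = 0.33158 × 12.4 ≈ 4.1115 hours.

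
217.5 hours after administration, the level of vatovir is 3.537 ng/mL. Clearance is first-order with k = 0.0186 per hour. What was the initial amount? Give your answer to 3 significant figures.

t½ = ln 2 / k = 0.69315 / 0.0186 ≈ 37.266 hours.
Number of half-lives elapsed: n = 217.5/37.266 ≈ 5.8364.
A₀ = A × 2^n = 3.537 × 2^5.8364 = 3.537 × 57.14 ≈ 202.1 ng/mL.

202 ng/mL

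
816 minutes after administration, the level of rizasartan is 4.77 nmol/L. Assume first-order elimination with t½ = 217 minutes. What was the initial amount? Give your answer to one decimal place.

Number of half-lives elapsed: n = 816/217 ≈ 3.7604.
A₀ = A × 2^n = 4.77 × 2^3.7604 = 4.77 × 13.551 ≈ 64.64 nmol/L.

64.6 nmol/L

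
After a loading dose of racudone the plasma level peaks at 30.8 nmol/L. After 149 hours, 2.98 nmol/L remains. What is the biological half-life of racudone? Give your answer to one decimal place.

A/A₀ = 2.98/30.8 ≈ 0.096753.
n = log₂(10.336) ≈ 3.3695 half-lives elapsed in 149 hours.
t½ = 149/3.3695 ≈ 44.22 hours.

44.2 hours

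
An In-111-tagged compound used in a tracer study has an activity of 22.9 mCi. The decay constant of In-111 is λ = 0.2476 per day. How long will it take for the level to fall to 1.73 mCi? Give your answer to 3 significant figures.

t½ = ln 2 / λ = 0.69315 / 0.2476 ≈ 2.7995 days.
Fraction remaining = 1.73/22.9 ≈ 0.075546.
n = log₂(22.9/1.73) = ln(13.237)/ln 2 ≈ 3.7265 half-lives.
t = n × t½ = 3.7265 × 2.7995 ≈ 10.432 days.

10.4 days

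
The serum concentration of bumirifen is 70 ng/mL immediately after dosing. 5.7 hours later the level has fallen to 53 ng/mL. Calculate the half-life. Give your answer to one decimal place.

14.2 hours

A/A₀ = 53/70 ≈ 0.75714.
n = log₂(1.3208) ≈ 0.40136 half-lives elapsed in 5.7 hours.
t½ = 5.7/0.40136 ≈ 14.202 hours.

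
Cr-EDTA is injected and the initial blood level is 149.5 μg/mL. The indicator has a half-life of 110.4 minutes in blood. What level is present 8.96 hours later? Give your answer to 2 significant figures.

5.1 μg/mL

Convert the elapsed time: 8.96 hours = 537.6 minutes.
Number of half-lives: n = 537.6/110.4 ≈ 4.8696.
Remaining = 149.5 × (1/2)^4.8696 = 149.5 × 0.034207 ≈ 5.1139 μg/mL.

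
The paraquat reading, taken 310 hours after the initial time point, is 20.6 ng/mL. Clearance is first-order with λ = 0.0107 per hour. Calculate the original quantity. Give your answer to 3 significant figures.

568 ng/mL

t½ = ln 2 / λ = 0.69315 / 0.0107 ≈ 64.78 hours.
Number of half-lives elapsed: n = 310/64.78 ≈ 4.7854.
A₀ = A × 2^n = 20.6 × 2^4.7854 = 20.6 × 27.577 ≈ 568.1 ng/mL.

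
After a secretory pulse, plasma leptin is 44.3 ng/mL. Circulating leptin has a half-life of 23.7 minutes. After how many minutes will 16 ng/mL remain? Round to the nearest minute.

35 minutes

Fraction remaining = 16/44.3 ≈ 0.36117.
n = log₂(44.3/16) = ln(2.7687)/ln 2 ≈ 1.4692 half-lives.
t = n × t½ = 1.4692 × 23.7 ≈ 34.821 minutes.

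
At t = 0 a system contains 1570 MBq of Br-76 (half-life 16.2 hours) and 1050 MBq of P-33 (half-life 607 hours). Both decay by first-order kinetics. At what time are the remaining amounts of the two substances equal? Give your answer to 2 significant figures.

9.7 hours

Set 1570·(1/2)^(t/16.2) = 1050·(1/2)^(t/607).
Taking log₂: log₂(1570/1050) = t·(1/16.2 − 1/607).
log₂(1.4952) = 0.58038; 1/16.2 − 1/607 = 0.060081.
t = 0.58038 / 0.060081 ≈ 9.6599 hours.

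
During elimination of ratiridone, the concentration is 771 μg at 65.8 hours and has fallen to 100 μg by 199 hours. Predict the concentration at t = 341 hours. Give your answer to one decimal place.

Over Δt = 199 − 65.8 = 133.2 hours, the level fell by a factor of 771/100 ≈ 7.71.
n = log₂(7.71) ≈ 2.9467 half-lives, so t½ = 133.2/2.9467 ≈ 45.203 hours.
From t = 199 to t = 341: 100 × (1/2)^((341−199)/45.203) ≈ 11.333 μg.

11.3 μg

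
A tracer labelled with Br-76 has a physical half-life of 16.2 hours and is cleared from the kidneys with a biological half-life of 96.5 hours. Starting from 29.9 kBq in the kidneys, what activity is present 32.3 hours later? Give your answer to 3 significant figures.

1/t_eff = 1/t_phys + 1/t_biol = 1/16.2 + 1/96.5 = 0.072091 per hour.
t_eff = 16.2 × 96.5 / (16.2 + 96.5) ≈ 13.871 hours.
Remaining = 29.9 × (1/2)^(32.3/13.871) = 29.9 × (1/2)^2.3285 ≈ 5.9526 kBq.

5.95 kBq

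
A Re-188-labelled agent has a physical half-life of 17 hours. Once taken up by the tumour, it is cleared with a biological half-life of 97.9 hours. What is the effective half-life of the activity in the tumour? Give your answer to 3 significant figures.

1/t_eff = 1/t_phys + 1/t_biol = 1/17 + 1/97.9 = 0.069038 per hour.
t_eff = 17 × 97.9 / (17 + 97.9) ≈ 14.485 hours.

14.5 hours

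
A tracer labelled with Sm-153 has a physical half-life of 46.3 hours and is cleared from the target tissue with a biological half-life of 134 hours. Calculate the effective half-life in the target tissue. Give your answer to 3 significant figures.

34.4 hours

1/t_eff = 1/t_phys + 1/t_biol = 1/46.3 + 1/134 = 0.029061 per hour.
t_eff = 46.3 × 134 / (46.3 + 134) ≈ 34.41 hours.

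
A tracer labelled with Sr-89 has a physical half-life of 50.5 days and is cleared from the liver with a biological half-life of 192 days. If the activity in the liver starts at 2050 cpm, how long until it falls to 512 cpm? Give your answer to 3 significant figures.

80.0 days

1/t_eff = 1/t_phys + 1/t_biol = 1/50.5 + 1/192 = 0.02501 per day.
t_eff = 50.5 × 192 / (50.5 + 192) ≈ 39.984 days.
n = log₂(2050/512) ≈ 2.0014; t = 2.0014 × 39.984 ≈ 80.023 days.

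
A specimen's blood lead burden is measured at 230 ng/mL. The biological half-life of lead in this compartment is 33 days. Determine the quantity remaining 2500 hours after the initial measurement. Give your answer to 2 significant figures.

Convert the elapsed time: 2500 hours = 104.167 days.
Number of half-lives: n = 104.167/33 ≈ 3.1566.
Remaining = 230 × (1/2)^3.1566 = 230 × 0.11214 ≈ 25.793 ng/mL.

26 ng/mL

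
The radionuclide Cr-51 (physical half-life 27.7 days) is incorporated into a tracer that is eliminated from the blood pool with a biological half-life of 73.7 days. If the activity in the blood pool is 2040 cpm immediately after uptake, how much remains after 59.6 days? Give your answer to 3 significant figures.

1/t_eff = 1/t_phys + 1/t_biol = 1/27.7 + 1/73.7 = 0.04967 per day.
t_eff = 27.7 × 73.7 / (27.7 + 73.7) ≈ 20.133 days.
Remaining = 2040 × (1/2)^(59.6/20.133) = 2040 × (1/2)^2.9603 ≈ 262.11 cpm.

262 cpm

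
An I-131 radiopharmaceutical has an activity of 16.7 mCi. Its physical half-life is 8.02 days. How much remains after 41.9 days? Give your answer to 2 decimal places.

0.45 mCi

Number of half-lives: n = 41.9/8.02 ≈ 5.2244.
Remaining = 16.7 × (1/2)^5.2244 = 16.7 × 0.026748 ≈ 0.44669 mCi.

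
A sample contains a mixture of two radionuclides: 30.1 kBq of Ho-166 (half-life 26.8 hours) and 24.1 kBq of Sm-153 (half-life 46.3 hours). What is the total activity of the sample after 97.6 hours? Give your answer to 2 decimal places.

Ho-166: 30.1 × (1/2)^(97.6/26.8) = 30.1 × (1/2)^3.6418 ≈ 2.4114 kBq.
Sm-153: 24.1 × (1/2)^(97.6/46.3) = 24.1 × (1/2)^2.108 ≈ 5.5905 kBq.
Total = 2.4114 + 5.5905 ≈ 8.0019 kBq.

8.00 kBq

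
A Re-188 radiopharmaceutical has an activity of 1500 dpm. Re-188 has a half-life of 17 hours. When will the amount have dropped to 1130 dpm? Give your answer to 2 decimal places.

Fraction remaining = 1130/1500 ≈ 0.75333.
n = log₂(1500/1130) = ln(1.3274)/ln 2 ≈ 0.40864 half-lives.
t = n × t½ = 0.40864 × 17 ≈ 6.9469 hours.

6.95 hours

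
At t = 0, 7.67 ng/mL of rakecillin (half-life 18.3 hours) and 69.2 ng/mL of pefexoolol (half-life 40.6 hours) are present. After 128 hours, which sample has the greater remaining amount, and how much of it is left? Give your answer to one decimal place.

rakecillin: 7.67 × (1/2)^6.9945 ≈ 0.060149 ng/mL.
pefexoolol: 69.2 × (1/2)^3.1527 ≈ 7.7812 ng/mL.
Pefexoolol has more remaining, at ≈ 7.7812 ng/mL.

pefexoolol, 7.8 ng/mL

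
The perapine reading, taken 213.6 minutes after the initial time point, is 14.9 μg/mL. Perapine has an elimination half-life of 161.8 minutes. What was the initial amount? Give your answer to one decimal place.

Number of half-lives elapsed: n = 213.6/161.8 ≈ 1.3201.
A₀ = A × 2^n = 14.9 × 2^1.3201 = 14.9 × 2.4969 ≈ 37.204 μg/mL.

37.2 μg/mL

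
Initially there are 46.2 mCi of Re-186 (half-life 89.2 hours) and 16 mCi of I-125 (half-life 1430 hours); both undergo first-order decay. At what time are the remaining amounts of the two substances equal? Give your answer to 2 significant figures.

Set 46.2·(1/2)^(t/89.2) = 16·(1/2)^(t/1430).
Taking log₂: log₂(46.2/16) = t·(1/89.2 − 1/1430).
log₂(2.8875) = 1.5298; 1/89.2 − 1/1430 = 0.010511.
t = 1.5298 / 0.010511 ≈ 145.54 hours.

150 hours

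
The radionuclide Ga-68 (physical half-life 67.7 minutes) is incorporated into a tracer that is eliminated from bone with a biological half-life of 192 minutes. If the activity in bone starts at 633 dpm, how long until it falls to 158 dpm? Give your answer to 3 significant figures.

1/t_eff = 1/t_phys + 1/t_biol = 1/67.7 + 1/192 = 0.019979 per minute.
t_eff = 67.7 × 192 / (67.7 + 192) ≈ 50.052 minutes.
n = log₂(633/158) ≈ 2.0023; t = 2.0023 × 50.052 ≈ 100.22 minutes.

100 minutes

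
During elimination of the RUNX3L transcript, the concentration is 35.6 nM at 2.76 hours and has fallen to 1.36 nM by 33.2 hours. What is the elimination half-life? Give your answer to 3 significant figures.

Over Δt = 33.2 − 2.76 = 30.44 hours, the level fell by a factor of 35.6/1.36 ≈ 26.176.
n = log₂(26.176) ≈ 4.7102 half-lives, so t½ = 30.44/4.7102 ≈ 6.4626 hours.

6.46 hours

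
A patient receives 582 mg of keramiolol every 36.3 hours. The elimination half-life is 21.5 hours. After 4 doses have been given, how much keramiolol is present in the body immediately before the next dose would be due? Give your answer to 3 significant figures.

The 4 doses were given 145.2, 108.9, 72.6, 36.3 hours ago.
Total = 582·(1/2)^(145.2/21.5) + 582·(1/2)^(108.9/21.5) + 582·(1/2)^(72.6/21.5) + 582·(1/2)^(36.3/21.5)
      = 5.3941 + 17.385 + 56.03 + 180.58 ≈ 259.39 mg.

259 mg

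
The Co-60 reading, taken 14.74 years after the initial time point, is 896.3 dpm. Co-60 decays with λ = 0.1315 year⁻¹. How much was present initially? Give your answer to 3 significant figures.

t½ = ln 2 / λ = 0.69315 / 0.1315 ≈ 5.2711 years.
Number of half-lives elapsed: n = 14.74/5.2711 ≈ 2.7964.
A₀ = A × 2^n = 896.3 × 2^2.7964 = 896.3 × 6.947 ≈ 6226.6 dpm.

6230 dpm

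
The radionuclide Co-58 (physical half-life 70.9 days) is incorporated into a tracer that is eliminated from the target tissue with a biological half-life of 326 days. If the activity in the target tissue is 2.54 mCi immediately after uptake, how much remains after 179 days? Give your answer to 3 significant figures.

0.302 mCi

1/t_eff = 1/t_phys + 1/t_biol = 1/70.9 + 1/326 = 0.017172 per day.
t_eff = 70.9 × 326 / (70.9 + 326) ≈ 58.235 days.
Remaining = 2.54 × (1/2)^(179/58.235) = 2.54 × (1/2)^3.0738 ≈ 0.30167 mCi.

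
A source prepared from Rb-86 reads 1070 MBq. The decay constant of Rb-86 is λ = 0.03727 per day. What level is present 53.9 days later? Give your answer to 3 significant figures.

t½ = ln 2 / λ = 0.69315 / 0.03727 ≈ 18.598 days.
Number of half-lives: n = 53.9/18.598 ≈ 2.8982.
Remaining = 1070 × (1/2)^2.8982 = 1070 × 0.13414 ≈ 143.53 MBq.

144 MBq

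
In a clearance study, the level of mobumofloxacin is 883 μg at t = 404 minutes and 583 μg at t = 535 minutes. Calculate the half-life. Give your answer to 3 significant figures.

Over Δt = 535 − 404 = 131 minutes, the level fell by a factor of 883/583 ≈ 1.5146.
n = log₂(1.5146) ≈ 0.59892 half-lives, so t½ = 131/0.59892 ≈ 218.73 minutes.

219 minutes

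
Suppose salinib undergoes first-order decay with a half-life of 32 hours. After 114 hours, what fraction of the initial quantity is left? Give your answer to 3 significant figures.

0.0846

n = 114/32 ≈ 3.5625 half-lives.
Fraction remaining = (1/2)^3.5625 ≈ 0.084641.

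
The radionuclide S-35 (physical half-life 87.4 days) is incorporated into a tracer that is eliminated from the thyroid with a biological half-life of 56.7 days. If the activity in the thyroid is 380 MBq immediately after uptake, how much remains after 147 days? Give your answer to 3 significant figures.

1/t_eff = 1/t_phys + 1/t_biol = 1/87.4 + 1/56.7 = 0.029078 per day.
t_eff = 87.4 × 56.7 / (87.4 + 56.7) ≈ 34.39 days.
Remaining = 380 × (1/2)^(147/34.39) = 380 × (1/2)^4.2745 ≈ 19.635 MBq.

19.6 MBq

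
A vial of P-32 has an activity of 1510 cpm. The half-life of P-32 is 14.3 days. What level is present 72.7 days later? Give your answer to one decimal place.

44.5 cpm

Number of half-lives: n = 72.7/14.3 ≈ 5.0839.
Remaining = 1510 × (1/2)^5.0839 = 1510 × 0.029484 ≈ 44.521 cpm.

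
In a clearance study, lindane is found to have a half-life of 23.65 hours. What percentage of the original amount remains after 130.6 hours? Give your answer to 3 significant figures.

2.18%

n = 130.6/23.65 ≈ 5.5222 half-lives.
Fraction remaining = (1/2)^5.5222 ≈ 0.02176, i.e. 2.176%.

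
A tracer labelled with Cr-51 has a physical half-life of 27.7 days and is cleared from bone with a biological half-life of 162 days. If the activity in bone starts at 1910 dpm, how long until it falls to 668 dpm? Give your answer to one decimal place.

35.9 days

1/t_eff = 1/t_phys + 1/t_biol = 1/27.7 + 1/162 = 0.042274 per day.
t_eff = 27.7 × 162 / (27.7 + 162) ≈ 23.655 days.
n = log₂(1910/668) ≈ 1.5157; t = 1.5157 × 23.655 ≈ 35.853 days.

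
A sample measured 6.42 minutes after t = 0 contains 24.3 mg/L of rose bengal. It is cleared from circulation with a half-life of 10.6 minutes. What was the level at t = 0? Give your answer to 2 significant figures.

Number of half-lives elapsed: n = 6.42/10.6 ≈ 0.60566.
A₀ = A × 2^n = 24.3 × 2^0.60566 = 24.3 × 1.5217 ≈ 36.977 mg/L.

37 mg/L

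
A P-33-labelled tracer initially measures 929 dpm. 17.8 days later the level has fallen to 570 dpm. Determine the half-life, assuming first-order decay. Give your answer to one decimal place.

A/A₀ = 570/929 ≈ 0.61356.
n = log₂(1.6298) ≈ 0.70472 half-lives elapsed in 17.8 days.
t½ = 17.8/0.70472 ≈ 25.258 days.

25.3 days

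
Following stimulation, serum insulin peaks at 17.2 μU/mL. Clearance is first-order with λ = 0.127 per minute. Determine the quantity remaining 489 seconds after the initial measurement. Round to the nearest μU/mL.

t½ = ln 2 / λ = 0.69315 / 0.127 ≈ 5.4579 minutes.
Convert the elapsed time: 489 seconds = 8.15 minutes.
Number of half-lives: n = 8.15/5.4579 ≈ 1.4933.
Remaining = 17.2 × (1/2)^1.4933 = 17.2 × 0.35521 ≈ 6.1096 μU/mL.

6 μU/mL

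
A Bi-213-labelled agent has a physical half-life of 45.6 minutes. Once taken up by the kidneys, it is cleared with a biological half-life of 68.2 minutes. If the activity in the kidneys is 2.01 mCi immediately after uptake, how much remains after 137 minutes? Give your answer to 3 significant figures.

1/t_eff = 1/t_phys + 1/t_biol = 1/45.6 + 1/68.2 = 0.036593 per minute.
t_eff = 45.6 × 68.2 / (45.6 + 68.2) ≈ 27.328 minutes.
Remaining = 2.01 × (1/2)^(137/27.328) = 2.01 × (1/2)^5.0132 ≈ 0.062241 mCi.

0.0622 mCi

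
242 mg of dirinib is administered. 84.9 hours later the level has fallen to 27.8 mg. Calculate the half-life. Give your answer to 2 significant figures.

27 hours

A/A₀ = 27.8/242 ≈ 0.11488.
n = log₂(8.705) ≈ 3.1219 half-lives elapsed in 84.9 hours.
t½ = 84.9/3.1219 ≈ 27.195 hours.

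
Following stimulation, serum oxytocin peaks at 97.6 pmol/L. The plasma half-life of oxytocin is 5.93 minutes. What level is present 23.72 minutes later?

Elapsed time is 4 half-lives (23.72/5.93).
Each half-life halves the amount: 97.6 × (1/2)^4 = 97.6/16 = 6.1 pmol/L.

6.1 pmol/L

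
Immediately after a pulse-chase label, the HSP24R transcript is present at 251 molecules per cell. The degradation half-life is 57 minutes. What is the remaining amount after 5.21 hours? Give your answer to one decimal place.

Convert the elapsed time: 5.21 hours = 312.6 minutes.
Number of half-lives: n = 312.6/57 ≈ 5.4842.
Remaining = 251 × (1/2)^5.4842 = 251 × 0.02234 ≈ 5.6074 molecules per cell.

5.6 molecules per cell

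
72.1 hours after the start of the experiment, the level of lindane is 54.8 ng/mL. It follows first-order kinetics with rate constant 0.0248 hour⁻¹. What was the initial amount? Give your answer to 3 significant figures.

328 ng/mL

t½ = ln 2 / λ = 0.69315 / 0.0248 ≈ 27.949 hours.
Number of half-lives elapsed: n = 72.1/27.949 ≈ 2.5797.
A₀ = A × 2^n = 54.8 × 2^2.5797 = 54.8 × 5.978 ≈ 327.59 ng/mL.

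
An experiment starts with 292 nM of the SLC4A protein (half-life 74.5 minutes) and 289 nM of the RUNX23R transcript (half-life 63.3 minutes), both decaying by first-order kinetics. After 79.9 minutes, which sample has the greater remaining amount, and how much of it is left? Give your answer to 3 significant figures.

SLC4A protein, 139 nM

SLC4A protein: 292 × (1/2)^1.0725 ≈ 138.85 nM.
RUNX23R transcript: 289 × (1/2)^1.2622 ≈ 120.48 nM.
SLC4A protein has more remaining, at ≈ 138.85 nM.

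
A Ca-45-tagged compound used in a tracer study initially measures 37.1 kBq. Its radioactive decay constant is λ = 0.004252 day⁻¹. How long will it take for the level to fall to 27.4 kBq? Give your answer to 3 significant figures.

t½ = ln 2 / λ = 0.69315 / 0.004252 ≈ 163.02 days.
Fraction remaining = 27.4/37.1 ≈ 0.73854.
n = log₂(37.1/27.4) = ln(1.354)/ln 2 ≈ 0.43724 half-lives.
t = n × t½ = 0.43724 × 163.02 ≈ 71.278 days.

71.3 days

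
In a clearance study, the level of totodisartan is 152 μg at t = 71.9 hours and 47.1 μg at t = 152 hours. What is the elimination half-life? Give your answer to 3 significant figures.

Over Δt = 152 − 71.9 = 80.1 hours, the level fell by a factor of 152/47.1 ≈ 3.2272.
n = log₂(3.2272) ≈ 1.6903 half-lives, so t½ = 80.1/1.6903 ≈ 47.389 hours.

47.4 hours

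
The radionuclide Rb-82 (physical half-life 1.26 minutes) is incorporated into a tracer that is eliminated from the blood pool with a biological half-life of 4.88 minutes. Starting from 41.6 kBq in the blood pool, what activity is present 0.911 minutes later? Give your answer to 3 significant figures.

22.1 kBq

1/t_eff = 1/t_phys + 1/t_biol = 1/1.26 + 1/4.88 = 0.99857 per minute.
t_eff = 1.26 × 4.88 / (1.26 + 4.88) ≈ 1.0014 minutes.
Remaining = 41.6 × (1/2)^(0.911/1.0014) = 41.6 × (1/2)^0.9097 ≈ 22.144 kBq.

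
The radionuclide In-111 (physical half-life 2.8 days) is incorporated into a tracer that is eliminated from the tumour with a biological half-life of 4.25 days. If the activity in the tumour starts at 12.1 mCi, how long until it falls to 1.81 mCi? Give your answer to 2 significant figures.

4.6 days

1/t_eff = 1/t_phys + 1/t_biol = 1/2.8 + 1/4.25 = 0.59244 per day.
t_eff = 2.8 × 4.25 / (2.8 + 4.25) ≈ 1.6879 days.
n = log₂(12.1/1.81) ≈ 2.7409; t = 2.7409 × 1.6879 ≈ 4.6266 days.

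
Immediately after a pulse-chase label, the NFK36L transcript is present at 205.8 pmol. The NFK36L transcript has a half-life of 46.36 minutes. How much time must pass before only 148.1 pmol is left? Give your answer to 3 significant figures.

22.0 minutes

Fraction remaining = 148.1/205.8 ≈ 0.71963.
n = log₂(205.8/148.1) = ln(1.3896)/ln 2 ≈ 0.47467 half-lives.
t = n × t½ = 0.47467 × 46.36 ≈ 22.006 minutes.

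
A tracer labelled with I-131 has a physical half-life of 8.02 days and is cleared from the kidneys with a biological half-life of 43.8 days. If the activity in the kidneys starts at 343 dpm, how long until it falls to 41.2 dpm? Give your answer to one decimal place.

1/t_eff = 1/t_phys + 1/t_biol = 1/8.02 + 1/43.8 = 0.14752 per day.
t_eff = 8.02 × 43.8 / (8.02 + 43.8) ≈ 6.7788 days.
n = log₂(343/41.2) ≈ 3.0575; t = 3.0575 × 6.7788 ≈ 20.726 days.

20.7 days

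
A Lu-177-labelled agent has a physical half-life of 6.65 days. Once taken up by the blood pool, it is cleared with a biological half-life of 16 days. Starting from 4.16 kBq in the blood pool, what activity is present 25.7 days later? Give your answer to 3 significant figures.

0.0938 kBq

1/t_eff = 1/t_phys + 1/t_biol = 1/6.65 + 1/16 = 0.21288 per day.
t_eff = 6.65 × 16 / (6.65 + 16) ≈ 4.6976 days.
Remaining = 4.16 × (1/2)^(25.7/4.6976) = 4.16 × (1/2)^5.4709 ≈ 0.093796 kBq.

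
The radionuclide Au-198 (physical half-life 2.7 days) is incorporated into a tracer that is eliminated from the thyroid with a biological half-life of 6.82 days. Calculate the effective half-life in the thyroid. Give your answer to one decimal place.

1/t_eff = 1/t_phys + 1/t_biol = 1/2.7 + 1/6.82 = 0.517 per day.
t_eff = 2.7 × 6.82 / (2.7 + 6.82) ≈ 1.9342 days.

1.9 days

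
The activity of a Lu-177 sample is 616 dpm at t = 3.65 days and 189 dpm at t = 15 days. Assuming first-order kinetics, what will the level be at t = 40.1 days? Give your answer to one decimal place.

13.9 dpm

Over Δt = 15 − 3.65 = 11.35 days, the level fell by a factor of 616/189 ≈ 3.2593.
n = log₂(3.2593) ≈ 1.7045 half-lives, so t½ = 11.35/1.7045 ≈ 6.6587 days.
From t = 15 to t = 40.1: 189 × (1/2)^((40.1−15)/6.6587) ≈ 13.859 dpm.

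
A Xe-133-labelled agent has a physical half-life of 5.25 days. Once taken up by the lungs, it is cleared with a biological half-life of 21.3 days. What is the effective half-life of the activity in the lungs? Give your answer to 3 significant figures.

4.21 days

1/t_eff = 1/t_phys + 1/t_biol = 1/5.25 + 1/21.3 = 0.23742 per day.
t_eff = 5.25 × 21.3 / (5.25 + 21.3) ≈ 4.2119 days.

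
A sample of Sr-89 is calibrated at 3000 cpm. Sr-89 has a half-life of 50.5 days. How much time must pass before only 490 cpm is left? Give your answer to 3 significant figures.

132 days

Fraction remaining = 490/3000 ≈ 0.16333.
n = log₂(3000/490) = ln(6.1224)/ln 2 ≈ 2.6141 half-lives.
t = n × t½ = 2.6141 × 50.5 ≈ 132.01 days.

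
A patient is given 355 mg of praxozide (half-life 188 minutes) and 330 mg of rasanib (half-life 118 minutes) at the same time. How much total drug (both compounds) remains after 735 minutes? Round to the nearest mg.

praxozide: 355 × (1/2)^(735/188) = 355 × (1/2)^3.9096 ≈ 23.623 mg.
rasanib: 330 × (1/2)^(735/118) = 330 × (1/2)^6.2288 ≈ 4.4 mg.
Total = 23.623 + 4.4 ≈ 28.023 mg.

28 mg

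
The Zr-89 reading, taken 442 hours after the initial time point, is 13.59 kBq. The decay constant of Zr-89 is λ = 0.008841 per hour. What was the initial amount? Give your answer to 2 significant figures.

680 kBq

t½ = ln 2 / λ = 0.69315 / 0.008841 ≈ 78.401 hours.
Number of half-lives elapsed: n = 442/78.401 ≈ 5.6377.
A₀ = A × 2^n = 13.59 × 2^5.6377 = 13.59 × 49.785 ≈ 676.58 kBq.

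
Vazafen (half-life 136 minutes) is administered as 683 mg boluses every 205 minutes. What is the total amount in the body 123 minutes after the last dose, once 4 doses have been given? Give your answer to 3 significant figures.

554 mg

The 4 doses were given 738, 533, 328, 123 minutes ago.
Total = 683·(1/2)^(738/136) + 683·(1/2)^(533/136) + 683·(1/2)^(328/136) + 683·(1/2)^(123/136)
      = 15.881 + 45.149 + 128.35 + 364.89 ≈ 554.28 mg.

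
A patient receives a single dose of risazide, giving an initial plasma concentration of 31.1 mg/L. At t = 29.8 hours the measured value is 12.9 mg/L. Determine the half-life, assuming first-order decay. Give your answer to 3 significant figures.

A/A₀ = 12.9/31.1 ≈ 0.41479.
n = log₂(2.4109) ≈ 1.2695 half-lives elapsed in 29.8 hours.
t½ = 29.8/1.2695 ≈ 23.473 hours.

23.5 hours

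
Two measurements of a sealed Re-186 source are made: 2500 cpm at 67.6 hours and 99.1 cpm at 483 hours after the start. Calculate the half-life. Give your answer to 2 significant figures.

89 hours

Over Δt = 483 − 67.6 = 415.4 hours, the level fell by a factor of 2500/99.1 ≈ 25.227.
n = log₂(25.227) ≈ 4.6569 half-lives, so t½ = 415.4/4.6569 ≈ 89.201 hours.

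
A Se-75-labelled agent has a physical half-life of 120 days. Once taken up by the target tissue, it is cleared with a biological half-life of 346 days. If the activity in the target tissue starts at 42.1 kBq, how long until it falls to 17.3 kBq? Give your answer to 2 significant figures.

110 days

1/t_eff = 1/t_phys + 1/t_biol = 1/120 + 1/346 = 0.011224 per day.
t_eff = 120 × 346 / (120 + 346) ≈ 89.099 days.
n = log₂(42.1/17.3) ≈ 1.283; t = 1.283 × 89.099 ≈ 114.32 days.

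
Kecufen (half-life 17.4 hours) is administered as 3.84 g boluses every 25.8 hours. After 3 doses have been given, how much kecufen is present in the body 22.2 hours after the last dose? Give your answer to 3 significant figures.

The 3 doses were given 73.8, 48, 22.2 hours ago.
Total = 3.84·(1/2)^(73.8/17.4) + 3.84·(1/2)^(48/17.4) + 3.84·(1/2)^(22.2/17.4)
      = 0.20302 + 0.56742 + 1.5858 ≈ 2.3563 g.

2.36 g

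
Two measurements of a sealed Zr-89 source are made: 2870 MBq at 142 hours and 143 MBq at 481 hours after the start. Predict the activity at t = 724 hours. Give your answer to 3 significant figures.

Over Δt = 481 − 142 = 339 hours, the level fell by a factor of 2870/143 ≈ 20.07.
n = log₂(20.07) ≈ 4.327 half-lives, so t½ = 339/4.327 ≈ 78.346 hours.
From t = 481 to t = 724: 143 × (1/2)^((724−481)/78.346) ≈ 16.659 MBq.

16.7 MBq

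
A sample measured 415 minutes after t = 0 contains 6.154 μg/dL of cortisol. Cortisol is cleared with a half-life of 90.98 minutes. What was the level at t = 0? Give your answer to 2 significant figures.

Number of half-lives elapsed: n = 415/90.98 ≈ 4.5614.
A₀ = A × 2^n = 6.154 × 2^4.5614 = 6.154 × 23.612 ≈ 145.31 μg/dL.

150 μg/dL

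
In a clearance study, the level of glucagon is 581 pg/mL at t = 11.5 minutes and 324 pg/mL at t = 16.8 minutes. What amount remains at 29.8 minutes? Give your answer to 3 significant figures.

77.3 pg/mL

Over Δt = 16.8 − 11.5 = 5.3 minutes, the level fell by a factor of 581/324 ≈ 1.7932.
n = log₂(1.7932) ≈ 0.84254 half-lives, so t½ = 5.3/0.84254 ≈ 6.2905 minutes.
From t = 16.8 to t = 29.8: 324 × (1/2)^((29.8−16.8)/6.2905) ≈ 77.345 pg/mL.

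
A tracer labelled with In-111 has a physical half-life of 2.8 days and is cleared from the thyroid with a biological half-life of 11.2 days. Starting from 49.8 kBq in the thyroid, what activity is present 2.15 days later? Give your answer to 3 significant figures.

1/t_eff = 1/t_phys + 1/t_biol = 1/2.8 + 1/11.2 = 0.44643 per day.
t_eff = 2.8 × 11.2 / (2.8 + 11.2) ≈ 2.24 days.
Remaining = 49.8 × (1/2)^(2.15/2.24) = 49.8 × (1/2)^0.95982 ≈ 25.603 kBq.

25.6 kBq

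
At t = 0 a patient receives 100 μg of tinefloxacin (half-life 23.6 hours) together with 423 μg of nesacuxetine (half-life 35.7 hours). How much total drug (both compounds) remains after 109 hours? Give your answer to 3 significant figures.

55.0 μg

tinefloxacin: 100 × (1/2)^(109/23.6) = 100 × (1/2)^4.6186 ≈ 4.0705 μg.
nesacuxetine: 423 × (1/2)^(109/35.7) = 423 × (1/2)^3.0532 ≈ 50.96 μg.
Total = 4.0705 + 50.96 ≈ 55.03 μg.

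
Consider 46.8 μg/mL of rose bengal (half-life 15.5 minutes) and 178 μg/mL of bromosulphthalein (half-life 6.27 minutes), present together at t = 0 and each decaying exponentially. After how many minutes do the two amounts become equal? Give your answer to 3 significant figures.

Set 46.8·(1/2)^(t/15.5) = 178·(1/2)^(t/6.27).
Taking log₂: log₂(46.8/178) = t·(1/15.5 − 1/6.27).
log₂(0.26292) = -1.9273; 1/15.5 − 1/6.27 = -0.094974.
t = -1.9273 / -0.094974 ≈ 20.293 minutes.

20.3 minutes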